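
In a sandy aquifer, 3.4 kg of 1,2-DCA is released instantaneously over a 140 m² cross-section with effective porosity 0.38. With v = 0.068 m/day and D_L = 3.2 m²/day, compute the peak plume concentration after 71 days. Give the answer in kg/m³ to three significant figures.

0.00120 kg/m³

The peak of an instantaneous 1D plume sits at x = vt; there the Gaussian factor is 1 and C_max = M/(n_e·A·√(4πDt)), where n_e·A is the pore area the mass is dissolved in.
√(4πDt) = √(4π × 3.2 × 71) = 53.43 m, so C_max = 3.4/(0.38 × 140 × 53.43) = 0.00120 kg/m³.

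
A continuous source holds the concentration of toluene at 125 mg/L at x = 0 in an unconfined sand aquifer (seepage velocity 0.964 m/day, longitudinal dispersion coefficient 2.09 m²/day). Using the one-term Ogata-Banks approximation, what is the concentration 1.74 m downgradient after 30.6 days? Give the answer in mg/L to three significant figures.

124 mg/L

For a continuous step input, C/C₀ ≈ ½·erfc((x−vt)/(2√(Dt))).
vt = 0.964 × 30.6 = 29.4984 m and 2√(Dt) = 2√(2.09 × 30.6) = 15.99 m.
Argument (x−vt)/(2√(Dt)) = (1.74 − 29.4984)/15.99 = -1.736; ½·erfc(-1.736) = 0.9930.
C = 125 × 0.9930 = 124 mg/L.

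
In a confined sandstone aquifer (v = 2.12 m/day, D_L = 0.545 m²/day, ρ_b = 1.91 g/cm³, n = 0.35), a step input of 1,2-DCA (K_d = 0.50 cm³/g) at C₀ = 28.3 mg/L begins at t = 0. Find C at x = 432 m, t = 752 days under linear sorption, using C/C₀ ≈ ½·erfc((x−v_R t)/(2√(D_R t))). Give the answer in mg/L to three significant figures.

10.8 mg/L

Retardation factor R = 1 + ρ_b·K_d/n = 1 + 1.91 × 0.50/0.35 = 3.729.
Sorption retards both mechanisms: v_R = v/R = 0.5685 m/day, D_R = D/R = 0.1462 m²/day.
v_R·t = 0.5685 × 752 = 427.512 m; 2√(D_R t) = 20.97 m; argument = (432 − 427.512)/20.97 = 0.2140.
C = C₀ × ½·erfc(0.2140) = 28.3 × 0.3811 = 10.8 mg/L.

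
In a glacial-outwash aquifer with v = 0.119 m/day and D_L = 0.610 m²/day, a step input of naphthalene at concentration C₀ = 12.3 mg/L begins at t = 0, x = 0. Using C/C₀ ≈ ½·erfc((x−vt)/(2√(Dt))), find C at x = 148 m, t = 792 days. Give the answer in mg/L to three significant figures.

0.515 mg/L

For a continuous step input, C/C₀ ≈ ½·erfc((x−vt)/(2√(Dt))).
vt = 0.119 × 792 = 94.248 m and 2√(Dt) = 2√(0.610 × 792) = 43.96 m.
Argument (x−vt)/(2√(Dt)) = (148 − 94.248)/43.96 = 1.223; ½·erfc(1.223) = 0.04185.
C = 12.3 × 0.04185 = 0.515 mg/L.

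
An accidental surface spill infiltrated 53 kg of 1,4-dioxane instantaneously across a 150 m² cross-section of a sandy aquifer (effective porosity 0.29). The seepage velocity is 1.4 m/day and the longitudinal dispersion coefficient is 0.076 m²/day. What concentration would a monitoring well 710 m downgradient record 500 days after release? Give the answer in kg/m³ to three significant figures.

0.0289 kg/m³

For an instantaneous plane source, C(x,t) = M/(n_e·A·√(4πDt)) · exp(−(x−vt)²/(4Dt)), with n_e·A the pore (flow) area.
Plume center vt = 1.4 × 500 = 700 m, so the well at 710 m is 10 m downgradient of the peak.
√(4πDt) = 21.85 m, giving peak height M/(n_e·A·√(4πDt)) = 53/(0.29 × 150 × 21.85) = 0.05576 kg/m³.
(x−vt)²/(4Dt) = (10)²/(4 × 0.076 × 500) = 0.6579; exp(−0.6579) = 0.5179.
C = 0.05576 × 0.5179 = 0.0289 kg/m³.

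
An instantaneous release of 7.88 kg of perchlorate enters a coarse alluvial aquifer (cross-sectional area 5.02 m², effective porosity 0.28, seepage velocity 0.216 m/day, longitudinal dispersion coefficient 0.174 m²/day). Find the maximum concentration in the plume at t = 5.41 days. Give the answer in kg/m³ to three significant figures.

The peak of an instantaneous 1D plume sits at x = vt; there the Gaussian factor is 1 and C_max = M/(n_e·A·√(4πDt)), where n_e·A is the pore area the mass is dissolved in.
√(4πDt) = √(4π × 0.174 × 5.41) = 3.439 m, so C_max = 7.88/(0.28 × 5.02 × 3.439) = 1.63 kg/m³.

1.63 kg/m³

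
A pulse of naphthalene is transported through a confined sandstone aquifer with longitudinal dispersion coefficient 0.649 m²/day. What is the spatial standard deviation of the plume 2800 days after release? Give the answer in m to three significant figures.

60.3 m

Dispersive spreading gives a Gaussian with σ² = 2Dt; advection only shifts the center.
σ = √(2 × 0.649 × 2800) = 60.3 m.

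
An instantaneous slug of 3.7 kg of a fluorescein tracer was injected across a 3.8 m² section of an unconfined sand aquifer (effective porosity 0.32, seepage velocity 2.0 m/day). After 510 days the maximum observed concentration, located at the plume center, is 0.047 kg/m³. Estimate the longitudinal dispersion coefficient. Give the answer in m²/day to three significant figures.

At the plume center C_max = M/(n_e·A·√(4πDt)), so D = M²/(4πt·(n_e·A·C_max)²).
n_e·A·C_max = 0.32 × 3.8 × 0.047 = 0.05715 kg/m.
D = 3.7²/(4π × 510 × 0.05715²) = 0.654 m²/day.

0.654 m²/day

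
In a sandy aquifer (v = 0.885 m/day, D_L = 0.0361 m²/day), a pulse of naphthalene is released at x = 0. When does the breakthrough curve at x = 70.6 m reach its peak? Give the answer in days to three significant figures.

79.7 days

For the 1D instantaneous-source solution, setting ∂C/∂t = 0 at fixed x gives v²t² + 2Dt − x² = 0, so t = (√(D² + v²x²) − D)/v².
√(D² + v²x²) = √(0.0361² + 0.885² × 70.6²) = 62.48; v² = 0.783225.
t = (62.48 − 0.0361)/0.783225 = 79.7 days (vs. the pure-advection estimate x/v = 79.8 d).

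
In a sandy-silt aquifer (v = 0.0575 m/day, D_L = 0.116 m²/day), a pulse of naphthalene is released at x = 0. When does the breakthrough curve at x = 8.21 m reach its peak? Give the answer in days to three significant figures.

112 days

For the 1D instantaneous-source solution, setting ∂C/∂t = 0 at fixed x gives v²t² + 2Dt − x² = 0, so t = (√(D² + v²x²) − D)/v².
√(D² + v²x²) = √(0.116² + 0.0575² × 8.21²) = 0.4861; v² = 0.00330625.
t = (0.4861 − 0.116)/0.00330625 = 112 days (vs. the pure-advection estimate x/v = 143 d).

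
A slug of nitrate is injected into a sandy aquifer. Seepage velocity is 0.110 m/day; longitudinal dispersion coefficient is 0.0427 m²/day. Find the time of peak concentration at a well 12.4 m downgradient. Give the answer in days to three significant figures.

For the 1D instantaneous-source solution, setting ∂C/∂t = 0 at fixed x gives v²t² + 2Dt − x² = 0, so t = (√(D² + v²x²) − D)/v².
√(D² + v²x²) = √(0.0427² + 0.110² × 12.4²) = 1.365; v² = 0.0121.
t = (1.365 − 0.0427)/0.0121 = 109 days (vs. the pure-advection estimate x/v = 113 d).

109 days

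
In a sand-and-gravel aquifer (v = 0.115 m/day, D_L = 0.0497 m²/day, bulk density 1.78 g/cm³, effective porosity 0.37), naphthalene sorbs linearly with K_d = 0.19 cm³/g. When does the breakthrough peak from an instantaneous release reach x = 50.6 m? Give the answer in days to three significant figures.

835 days

Retardation factor R = 1 + ρ_b·K_d/n = 1 + 1.78 × 0.19/0.37 = 1.914.
Sorption retards both mechanisms: v_R = v/R = 0.06008 m/day, D_R = D/R = 0.02597 m²/day.
Peak time from v_R²t² + 2D_R t − x² = 0: t = (√(D_R² + v_R²x²) − D_R)/v_R².
√(D_R² + v_R²x²) = √(0.02597² + 0.06008² × 50.6²) = 3.040; v_R² = 0.003610.
t = (3.040 − 0.02597)/0.003610 = 835 days.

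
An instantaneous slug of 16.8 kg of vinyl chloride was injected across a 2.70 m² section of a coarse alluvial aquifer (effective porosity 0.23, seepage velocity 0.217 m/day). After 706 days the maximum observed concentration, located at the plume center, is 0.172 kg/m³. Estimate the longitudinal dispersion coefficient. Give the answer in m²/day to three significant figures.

2.79 m²/day

At the plume center C_max = M/(n_e·A·√(4πDt)), so D = M²/(4πt·(n_e·A·C_max)²).
n_e·A·C_max = 0.23 × 2.70 × 0.172 = 0.1068 kg/m.
D = 16.8²/(4π × 706 × 0.1068²) = 2.79 m²/day.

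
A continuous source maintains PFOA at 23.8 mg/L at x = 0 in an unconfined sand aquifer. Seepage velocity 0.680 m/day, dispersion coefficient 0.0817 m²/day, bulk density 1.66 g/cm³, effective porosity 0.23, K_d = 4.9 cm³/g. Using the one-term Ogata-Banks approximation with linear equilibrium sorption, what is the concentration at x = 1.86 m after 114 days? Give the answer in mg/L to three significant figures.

15.4 mg/L

Retardation factor R = 1 + ρ_b·K_d/n = 1 + 1.66 × 4.9/0.23 = 36.37.
Sorption retards both mechanisms: v_R = v/R = 0.01870 m/day, D_R = D/R = 0.002246 m²/day.
v_R·t = 0.01870 × 114 = 2.1318 m; 2√(D_R t) = 1.012 m; argument = (1.86 − 2.1318)/1.012 = -0.2686.
C = C₀ × ½·erfc(-0.2686) = 23.8 × 0.6480 = 15.4 mg/L.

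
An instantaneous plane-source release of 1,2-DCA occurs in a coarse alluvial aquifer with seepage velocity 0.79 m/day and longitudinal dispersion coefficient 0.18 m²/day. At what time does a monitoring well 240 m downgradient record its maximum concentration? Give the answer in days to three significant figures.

For the 1D instantaneous-source solution, setting ∂C/∂t = 0 at fixed x gives v²t² + 2Dt − x² = 0, so t = (√(D² + v²x²) − D)/v².
√(D² + v²x²) = √(0.18² + 0.79² × 240²) = 189.6; v² = 0.6241.
t = (189.6 − 0.18)/0.6241 = 304 days (vs. the pure-advection estimate x/v = 304 d).

304 days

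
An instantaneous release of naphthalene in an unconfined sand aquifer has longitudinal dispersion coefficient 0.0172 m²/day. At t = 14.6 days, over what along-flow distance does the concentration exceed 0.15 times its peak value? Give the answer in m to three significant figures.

The plume is Gaussian with σ = √(2Dt) = √(2 × 0.0172 × 14.6) = 0.7087 m.
C/C_peak = exp(−Δx²/(2σ²)) = 0.15 ⇒ Δx = σ·√(−2 ln 0.15) = 0.7087 × 1.948 = 1.381 m.
Width = 2Δx = 2.76 m.

2.76 m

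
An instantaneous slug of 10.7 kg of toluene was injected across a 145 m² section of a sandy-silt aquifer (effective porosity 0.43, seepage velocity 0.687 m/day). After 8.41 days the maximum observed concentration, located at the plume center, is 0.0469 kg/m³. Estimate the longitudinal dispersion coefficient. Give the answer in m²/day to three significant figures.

0.127 m²/day

At the plume center C_max = M/(n_e·A·√(4πDt)), so D = M²/(4πt·(n_e·A·C_max)²).
n_e·A·C_max = 0.43 × 145 × 0.0469 = 2.924 kg/m.
D = 10.7²/(4π × 8.41 × 2.924²) = 0.127 m²/day.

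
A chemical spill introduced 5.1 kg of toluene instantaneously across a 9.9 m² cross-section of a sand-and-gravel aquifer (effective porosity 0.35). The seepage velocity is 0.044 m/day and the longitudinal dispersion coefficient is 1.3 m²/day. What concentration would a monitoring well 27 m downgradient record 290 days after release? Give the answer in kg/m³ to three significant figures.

For an instantaneous plane source, C(x,t) = M/(n_e·A·√(4πDt)) · exp(−(x−vt)²/(4Dt)), with n_e·A the pore (flow) area.
Plume center vt = 0.044 × 290 = 12.76 m, so the well at 27 m is 14.24 m downgradient of the peak.
√(4πDt) = 68.83 m, giving peak height M/(n_e·A·√(4πDt)) = 5.1/(0.35 × 9.9 × 68.83) = 0.02138 kg/m³.
(x−vt)²/(4Dt) = (14.24)²/(4 × 1.3 × 290) = 0.1345; exp(−0.1345) = 0.8742.
C = 0.02138 × 0.8742 = 0.0187 kg/m³.

0.0187 kg/m³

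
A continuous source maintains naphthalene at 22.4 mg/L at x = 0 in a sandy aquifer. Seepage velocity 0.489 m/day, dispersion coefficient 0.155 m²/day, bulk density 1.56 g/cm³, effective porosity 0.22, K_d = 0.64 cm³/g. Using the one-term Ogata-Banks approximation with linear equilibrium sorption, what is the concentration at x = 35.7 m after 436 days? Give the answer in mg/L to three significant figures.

Retardation factor R = 1 + ρ_b·K_d/n = 1 + 1.56 × 0.64/0.22 = 5.538.
Sorption retards both mechanisms: v_R = v/R = 0.08830 m/day, D_R = D/R = 0.02799 m²/day.
v_R·t = 0.08830 × 436 = 38.4988 m; 2√(D_R t) = 6.987 m; argument = (35.7 − 38.4988)/6.987 = -0.4006.
C = C₀ × ½·erfc(-0.4006) = 22.4 × 0.7145 = 16.0 mg/L.

16.0 mg/L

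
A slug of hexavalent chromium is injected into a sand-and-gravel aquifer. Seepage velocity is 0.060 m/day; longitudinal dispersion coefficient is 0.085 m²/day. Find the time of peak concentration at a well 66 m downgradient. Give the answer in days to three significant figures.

1080 days

For the 1D instantaneous-source solution, setting ∂C/∂t = 0 at fixed x gives v²t² + 2Dt − x² = 0, so t = (√(D² + v²x²) − D)/v².
√(D² + v²x²) = √(0.085² + 0.060² × 66²) = 3.961; v² = 0.0036.
t = (3.961 − 0.085)/0.0036 = 1080 days (vs. the pure-advection estimate x/v = 1100 d).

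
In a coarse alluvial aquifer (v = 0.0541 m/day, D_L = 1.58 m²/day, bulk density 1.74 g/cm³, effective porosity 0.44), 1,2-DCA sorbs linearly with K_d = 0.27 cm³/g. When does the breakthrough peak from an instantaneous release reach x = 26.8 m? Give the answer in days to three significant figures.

Retardation factor R = 1 + ρ_b·K_d/n = 1 + 1.74 × 0.27/0.44 = 2.068.
Sorption retards both mechanisms: v_R = v/R = 0.02616 m/day, D_R = D/R = 0.7640 m²/day.
Peak time from v_R²t² + 2D_R t − x² = 0: t = (√(D_R² + v_R²x²) − D_R)/v_R².
√(D_R² + v_R²x²) = √(0.7640² + 0.02616² × 26.8²) = 1.037; v_R² = 0.0006843.
t = (1.037 − 0.7640)/0.0006843 = 399 days.

399 days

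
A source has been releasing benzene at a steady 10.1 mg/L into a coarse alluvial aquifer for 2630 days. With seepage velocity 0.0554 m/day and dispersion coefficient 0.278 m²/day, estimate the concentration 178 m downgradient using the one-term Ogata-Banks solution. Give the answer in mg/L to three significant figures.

For a continuous step input, C/C₀ ≈ ½·erfc((x−vt)/(2√(Dt))).
vt = 0.0554 × 2630 = 145.702 m and 2√(Dt) = 2√(0.278 × 2630) = 54.08 m.
Argument (x−vt)/(2√(Dt)) = (178 − 145.702)/54.08 = 0.5972; ½·erfc(0.5972) = 0.1992.
C = 10.1 × 0.1992 = 2.01 mg/L.

2.01 mg/L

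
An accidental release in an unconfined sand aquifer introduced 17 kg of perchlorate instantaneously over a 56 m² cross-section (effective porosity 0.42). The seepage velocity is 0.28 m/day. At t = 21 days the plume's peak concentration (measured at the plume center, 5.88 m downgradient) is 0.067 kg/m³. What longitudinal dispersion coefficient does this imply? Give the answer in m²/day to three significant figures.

At the plume center C_max = M/(n_e·A·√(4πDt)), so D = M²/(4πt·(n_e·A·C_max)²).
n_e·A·C_max = 0.42 × 56 × 0.067 = 1.576 kg/m.
D = 17²/(4π × 21 × 1.576²) = 0.441 m²/day.

0.441 m²/day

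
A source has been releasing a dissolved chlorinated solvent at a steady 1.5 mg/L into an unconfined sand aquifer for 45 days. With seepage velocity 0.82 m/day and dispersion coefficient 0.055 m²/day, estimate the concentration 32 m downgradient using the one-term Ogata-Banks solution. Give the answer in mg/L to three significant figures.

For a continuous step input, C/C₀ ≈ ½·erfc((x−vt)/(2√(Dt))).
vt = 0.82 × 45 = 36.9 m and 2√(Dt) = 2√(0.055 × 45) = 3.146 m.
Argument (x−vt)/(2√(Dt)) = (32 − 36.9)/3.146 = -1.558; ½·erfc(-1.558) = 0.9862.
C = 1.5 × 0.9862 = 1.48 mg/L.

1.48 mg/L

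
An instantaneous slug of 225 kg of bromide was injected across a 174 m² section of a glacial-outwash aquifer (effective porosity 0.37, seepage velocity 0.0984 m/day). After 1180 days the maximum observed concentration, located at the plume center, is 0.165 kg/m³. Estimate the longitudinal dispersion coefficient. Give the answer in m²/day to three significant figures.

0.0303 m²/day

At the plume center C_max = M/(n_e·A·√(4πDt)), so D = M²/(4πt·(n_e·A·C_max)²).
n_e·A·C_max = 0.37 × 174 × 0.165 = 10.62 kg/m.
D = 225²/(4π × 1180 × 10.62²) = 0.0303 m²/day.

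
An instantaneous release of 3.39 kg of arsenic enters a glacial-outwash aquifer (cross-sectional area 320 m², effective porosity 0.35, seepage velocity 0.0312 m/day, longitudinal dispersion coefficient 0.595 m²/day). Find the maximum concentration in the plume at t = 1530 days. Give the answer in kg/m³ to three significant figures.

0.000283 kg/m³

The peak of an instantaneous 1D plume sits at x = vt; there the Gaussian factor is 1 and C_max = M/(n_e·A·√(4πDt)), where n_e·A is the pore area the mass is dissolved in.
√(4πDt) = √(4π × 0.595 × 1530) = 107.0 m, so C_max = 3.39/(0.35 × 320 × 107.0) = 0.000283 kg/m³.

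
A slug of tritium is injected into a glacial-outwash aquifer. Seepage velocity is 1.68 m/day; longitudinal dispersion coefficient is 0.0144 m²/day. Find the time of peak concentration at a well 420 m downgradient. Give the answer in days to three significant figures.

250 days

For the 1D instantaneous-source solution, setting ∂C/∂t = 0 at fixed x gives v²t² + 2Dt − x² = 0, so t = (√(D² + v²x²) − D)/v².
√(D² + v²x²) = √(0.0144² + 1.68² × 420²) = 705.6; v² = 2.8224.
t = (705.6 − 0.0144)/2.8224 = 250 days (vs. the pure-advection estimate x/v = 250 d).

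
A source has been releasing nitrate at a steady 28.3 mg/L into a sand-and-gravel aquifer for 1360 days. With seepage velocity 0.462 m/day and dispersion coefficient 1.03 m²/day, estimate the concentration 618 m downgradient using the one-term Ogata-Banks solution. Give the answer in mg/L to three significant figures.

16.3 mg/L

For a continuous step input, C/C₀ ≈ ½·erfc((x−vt)/(2√(Dt))).
vt = 0.462 × 1360 = 628.32 m and 2√(Dt) = 2√(1.03 × 1360) = 74.85 m.
Argument (x−vt)/(2√(Dt)) = (618 − 628.32)/74.85 = -0.1379; ½·erfc(-0.1379) = 0.5773.
C = 28.3 × 0.5773 = 16.3 mg/L.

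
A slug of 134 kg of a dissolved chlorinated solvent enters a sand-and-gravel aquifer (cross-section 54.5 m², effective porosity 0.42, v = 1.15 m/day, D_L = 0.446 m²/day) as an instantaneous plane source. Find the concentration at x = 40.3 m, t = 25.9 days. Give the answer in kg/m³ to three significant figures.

0.0444 kg/m³

For an instantaneous plane source, C(x,t) = M/(n_e·A·√(4πDt)) · exp(−(x−vt)²/(4Dt)), with n_e·A the pore (flow) area.
Plume center vt = 1.15 × 25.9 = 29.785 m, so the well at 40.3 m is 10.515 m downgradient of the peak.
√(4πDt) = 12.05 m, giving peak height M/(n_e·A·√(4πDt)) = 134/(0.42 × 54.5 × 12.05) = 0.4858 kg/m³.
(x−vt)²/(4Dt) = (10.515)²/(4 × 0.446 × 25.9) = 2.393; exp(−2.393) = 0.09136.
C = 0.4858 × 0.09136 = 0.0444 kg/m³.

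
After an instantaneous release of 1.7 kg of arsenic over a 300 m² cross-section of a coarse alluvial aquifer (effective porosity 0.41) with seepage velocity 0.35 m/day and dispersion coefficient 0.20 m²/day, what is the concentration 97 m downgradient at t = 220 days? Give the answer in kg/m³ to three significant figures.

For an instantaneous plane source, C(x,t) = M/(n_e·A·√(4πDt)) · exp(−(x−vt)²/(4Dt)), with n_e·A the pore (flow) area.
Plume center vt = 0.35 × 220 = 77 m, so the well at 97 m is 20 m downgradient of the peak.
√(4πDt) = 23.51 m, giving peak height M/(n_e·A·√(4πDt)) = 1.7/(0.41 × 300 × 23.51) = 0.0005879 kg/m³.
(x−vt)²/(4Dt) = (20)²/(4 × 0.20 × 220) = 2.273; exp(−2.273) = 0.1030.
C = 0.0005879 × 0.1030 = 6.06e-05 kg/m³.

6.06e-05 kg/m³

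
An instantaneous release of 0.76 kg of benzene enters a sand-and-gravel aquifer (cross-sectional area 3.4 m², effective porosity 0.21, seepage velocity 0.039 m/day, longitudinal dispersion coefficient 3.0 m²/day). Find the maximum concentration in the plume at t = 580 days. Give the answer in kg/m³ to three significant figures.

0.00720 kg/m³

The peak of an instantaneous 1D plume sits at x = vt; there the Gaussian factor is 1 and C_max = M/(n_e·A·√(4πDt)), where n_e·A is the pore area the mass is dissolved in.
√(4πDt) = √(4π × 3.0 × 580) = 147.9 m, so C_max = 0.76/(0.21 × 3.4 × 147.9) = 0.00720 kg/m³.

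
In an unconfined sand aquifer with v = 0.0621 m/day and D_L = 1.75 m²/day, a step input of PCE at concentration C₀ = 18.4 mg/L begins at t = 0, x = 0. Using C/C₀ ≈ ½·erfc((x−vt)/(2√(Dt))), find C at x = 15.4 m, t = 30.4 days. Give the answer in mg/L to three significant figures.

1.75 mg/L

For a continuous step input, C/C₀ ≈ ½·erfc((x−vt)/(2√(Dt))).
vt = 0.0621 × 30.4 = 1.88784 m and 2√(Dt) = 2√(1.75 × 30.4) = 14.59 m.
Argument (x−vt)/(2√(Dt)) = (15.4 − 1.88784)/14.59 = 0.9261; ½·erfc(0.9261) = 0.09515.
C = 18.4 × 0.09515 = 1.75 mg/L.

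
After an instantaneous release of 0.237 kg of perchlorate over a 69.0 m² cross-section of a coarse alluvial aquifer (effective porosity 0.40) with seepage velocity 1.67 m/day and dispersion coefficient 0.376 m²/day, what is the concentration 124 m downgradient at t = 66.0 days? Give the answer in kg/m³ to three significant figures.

7.18e-05 kg/m³

For an instantaneous plane source, C(x,t) = M/(n_e·A·√(4πDt)) · exp(−(x−vt)²/(4Dt)), with n_e·A the pore (flow) area.
Plume center vt = 1.67 × 66.0 = 110.22 m, so the well at 124 m is 13.78 m downgradient of the peak.
√(4πDt) = 17.66 m, giving peak height M/(n_e·A·√(4πDt)) = 0.237/(0.40 × 69.0 × 17.66) = 0.0004862 kg/m³.
(x−vt)²/(4Dt) = (13.78)²/(4 × 0.376 × 66.0) = 1.913; exp(−1.913) = 0.1476.
C = 0.0004862 × 0.1476 = 7.18e-05 kg/m³.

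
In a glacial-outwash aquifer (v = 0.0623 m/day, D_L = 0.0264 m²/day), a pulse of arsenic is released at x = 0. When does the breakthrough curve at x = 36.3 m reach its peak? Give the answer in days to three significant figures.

For the 1D instantaneous-source solution, setting ∂C/∂t = 0 at fixed x gives v²t² + 2Dt − x² = 0, so t = (√(D² + v²x²) − D)/v².
√(D² + v²x²) = √(0.0264² + 0.0623² × 36.3²) = 2.262; v² = 0.00388129.
t = (2.262 − 0.0264)/0.00388129 = 576 days (vs. the pure-advection estimate x/v = 583 d).

576 days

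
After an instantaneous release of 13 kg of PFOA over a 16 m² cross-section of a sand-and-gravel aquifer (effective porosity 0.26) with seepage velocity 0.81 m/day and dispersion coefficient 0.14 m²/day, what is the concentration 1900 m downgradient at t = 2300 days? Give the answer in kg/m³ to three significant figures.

0.0170 kg/m³

For an instantaneous plane source, C(x,t) = M/(n_e·A·√(4πDt)) · exp(−(x−vt)²/(4Dt)), with n_e·A the pore (flow) area.
Plume center vt = 0.81 × 2300 = 1863 m, so the well at 1900 m is 37 m downgradient of the peak.
√(4πDt) = 63.61 m, giving peak height M/(n_e·A·√(4πDt)) = 13/(0.26 × 16 × 63.61) = 0.04913 kg/m³.
(x−vt)²/(4Dt) = (37)²/(4 × 0.14 × 2300) = 1.063; exp(−1.063) = 0.3454.
C = 0.04913 × 0.3454 = 0.0170 kg/m³.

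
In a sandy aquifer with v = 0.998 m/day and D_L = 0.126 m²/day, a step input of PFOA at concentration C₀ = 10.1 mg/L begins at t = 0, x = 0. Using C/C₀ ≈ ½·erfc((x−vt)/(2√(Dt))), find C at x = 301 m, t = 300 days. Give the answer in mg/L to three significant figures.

For a continuous step input, C/C₀ ≈ ½·erfc((x−vt)/(2√(Dt))).
vt = 0.998 × 300 = 299.4 m and 2√(Dt) = 2√(0.126 × 300) = 12.30 m.
Argument (x−vt)/(2√(Dt)) = (301 − 299.4)/12.30 = 0.1301; ½·erfc(0.1301) = 0.4270.
C = 10.1 × 0.4270 = 4.31 mg/L.

4.31 mg/L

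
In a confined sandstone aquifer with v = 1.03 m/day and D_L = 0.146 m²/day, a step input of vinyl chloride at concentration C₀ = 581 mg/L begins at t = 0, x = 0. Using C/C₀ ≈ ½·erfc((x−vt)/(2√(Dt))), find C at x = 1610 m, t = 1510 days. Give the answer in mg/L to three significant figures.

2.67 mg/L

For a continuous step input, C/C₀ ≈ ½·erfc((x−vt)/(2√(Dt))).
vt = 1.03 × 1510 = 1555.3 m and 2√(Dt) = 2√(0.146 × 1510) = 29.70 m.
Argument (x−vt)/(2√(Dt)) = (1610 − 1555.3)/29.70 = 1.842; ½·erfc(1.842) = 0.004594.
C = 581 × 0.004594 = 2.67 mg/L.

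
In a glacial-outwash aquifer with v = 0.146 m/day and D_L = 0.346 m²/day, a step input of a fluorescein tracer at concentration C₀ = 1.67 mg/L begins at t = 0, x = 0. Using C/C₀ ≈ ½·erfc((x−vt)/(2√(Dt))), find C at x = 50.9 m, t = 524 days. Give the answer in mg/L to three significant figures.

1.52 mg/L

For a continuous step input, C/C₀ ≈ ½·erfc((x−vt)/(2√(Dt))).
vt = 0.146 × 524 = 76.504 m and 2√(Dt) = 2√(0.346 × 524) = 26.93 m.
Argument (x−vt)/(2√(Dt)) = (50.9 − 76.504)/26.93 = -0.9508; ½·erfc(-0.9508) = 0.9106.
C = 1.67 × 0.9106 = 1.52 mg/L.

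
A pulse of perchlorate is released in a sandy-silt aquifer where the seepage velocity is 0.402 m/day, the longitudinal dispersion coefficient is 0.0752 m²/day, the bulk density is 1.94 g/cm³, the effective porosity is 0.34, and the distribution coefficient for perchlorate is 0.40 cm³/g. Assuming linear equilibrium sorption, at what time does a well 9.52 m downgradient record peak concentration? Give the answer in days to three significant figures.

Retardation factor R = 1 + ρ_b·K_d/n = 1 + 1.94 × 0.40/0.34 = 3.282.
Sorption retards both mechanisms: v_R = v/R = 0.1225 m/day, D_R = D/R = 0.02291 m²/day.
Peak time from v_R²t² + 2D_R t − x² = 0: t = (√(D_R² + v_R²x²) − D_R)/v_R².
√(D_R² + v_R²x²) = √(0.02291² + 0.1225² × 9.52²) = 1.166; v_R² = 0.01501.
t = (1.166 − 0.02291)/0.01501 = 76.2 days.

76.2 days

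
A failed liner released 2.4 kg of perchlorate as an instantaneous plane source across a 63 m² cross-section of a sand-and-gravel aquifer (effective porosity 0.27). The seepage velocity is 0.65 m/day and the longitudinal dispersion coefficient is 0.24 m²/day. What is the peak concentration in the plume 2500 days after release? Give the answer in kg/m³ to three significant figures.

0.00162 kg/m³

The peak of an instantaneous 1D plume sits at x = vt; there the Gaussian factor is 1 and C_max = M/(n_e·A·√(4πDt)), where n_e·A is the pore area the mass is dissolved in.
√(4πDt) = √(4π × 0.24 × 2500) = 86.83 m, so C_max = 2.4/(0.27 × 63 × 86.83) = 0.00162 kg/m³.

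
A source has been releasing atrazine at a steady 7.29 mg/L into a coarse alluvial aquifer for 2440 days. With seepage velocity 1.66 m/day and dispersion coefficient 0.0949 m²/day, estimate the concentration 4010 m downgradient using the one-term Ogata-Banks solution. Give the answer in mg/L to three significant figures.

For a continuous step input, C/C₀ ≈ ½·erfc((x−vt)/(2√(Dt))).
vt = 1.66 × 2440 = 4050.4 m and 2√(Dt) = 2√(0.0949 × 2440) = 30.43 m.
Argument (x−vt)/(2√(Dt)) = (4010 − 4050.4)/30.43 = -1.328; ½·erfc(-1.328) = 0.9698.
C = 7.29 × 0.9698 = 7.07 mg/L.

7.07 mg/L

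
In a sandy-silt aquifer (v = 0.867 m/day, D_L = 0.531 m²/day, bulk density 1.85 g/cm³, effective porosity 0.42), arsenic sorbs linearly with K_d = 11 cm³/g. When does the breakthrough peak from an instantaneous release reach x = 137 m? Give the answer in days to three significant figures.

7780 days

Retardation factor R = 1 + ρ_b·K_d/n = 1 + 1.85 × 11/0.42 = 49.45.
Sorption retards both mechanisms: v_R = v/R = 0.01753 m/day, D_R = D/R = 0.01074 m²/day.
Peak time from v_R²t² + 2D_R t − x² = 0: t = (√(D_R² + v_R²x²) − D_R)/v_R².
√(D_R² + v_R²x²) = √(0.01074² + 0.01753² × 137²) = 2.402; v_R² = 0.0003073.
t = (2.402 − 0.01074)/0.0003073 = 7780 days.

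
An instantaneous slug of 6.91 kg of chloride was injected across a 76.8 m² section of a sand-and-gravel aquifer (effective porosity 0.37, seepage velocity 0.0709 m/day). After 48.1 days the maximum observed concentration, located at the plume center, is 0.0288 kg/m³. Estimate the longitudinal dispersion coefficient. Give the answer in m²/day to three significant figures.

At the plume center C_max = M/(n_e·A·√(4πDt)), so D = M²/(4πt·(n_e·A·C_max)²).
n_e·A·C_max = 0.37 × 76.8 × 0.0288 = 0.8184 kg/m.
D = 6.91²/(4π × 48.1 × 0.8184²) = 0.118 m²/day.

0.118 m²/day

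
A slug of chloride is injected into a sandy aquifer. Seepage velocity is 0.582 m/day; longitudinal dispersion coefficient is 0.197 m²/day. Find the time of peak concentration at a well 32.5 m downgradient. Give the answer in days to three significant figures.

55.3 days

For the 1D instantaneous-source solution, setting ∂C/∂t = 0 at fixed x gives v²t² + 2Dt − x² = 0, so t = (√(D² + v²x²) − D)/v².
√(D² + v²x²) = √(0.197² + 0.582² × 32.5²) = 18.92; v² = 0.338724.
t = (18.92 − 0.197)/0.338724 = 55.3 days (vs. the pure-advection estimate x/v = 55.8 d).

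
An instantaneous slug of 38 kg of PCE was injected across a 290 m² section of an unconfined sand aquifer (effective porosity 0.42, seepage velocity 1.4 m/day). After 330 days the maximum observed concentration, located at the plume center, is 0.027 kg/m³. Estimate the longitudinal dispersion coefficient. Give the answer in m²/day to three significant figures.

0.0322 m²/day

At the plume center C_max = M/(n_e·A·√(4πDt)), so D = M²/(4πt·(n_e·A·C_max)²).
n_e·A·C_max = 0.42 × 290 × 0.027 = 3.289 kg/m.
D = 38²/(4π × 330 × 3.289²) = 0.0322 m²/day.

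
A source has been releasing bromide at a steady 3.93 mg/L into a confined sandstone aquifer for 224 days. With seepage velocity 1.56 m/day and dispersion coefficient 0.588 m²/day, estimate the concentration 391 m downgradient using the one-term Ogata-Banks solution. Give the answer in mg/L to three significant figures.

0.0205 mg/L

For a continuous step input, C/C₀ ≈ ½·erfc((x−vt)/(2√(Dt))).
vt = 1.56 × 224 = 349.44 m and 2√(Dt) = 2√(0.588 × 224) = 22.95 m.
Argument (x−vt)/(2√(Dt)) = (391 − 349.44)/22.95 = 1.811; ½·erfc(1.811) = 0.005216.
C = 3.93 × 0.005216 = 0.0205 mg/L.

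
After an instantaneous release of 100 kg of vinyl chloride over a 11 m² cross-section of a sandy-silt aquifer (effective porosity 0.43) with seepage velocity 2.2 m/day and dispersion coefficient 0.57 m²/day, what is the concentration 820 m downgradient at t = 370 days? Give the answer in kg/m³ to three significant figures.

0.394 kg/m³

For an instantaneous plane source, C(x,t) = M/(n_e·A·√(4πDt)) · exp(−(x−vt)²/(4Dt)), with n_e·A the pore (flow) area.
Plume center vt = 2.2 × 370 = 814 m, so the well at 820 m is 6 m downgradient of the peak.
√(4πDt) = 51.48 m, giving peak height M/(n_e·A·√(4πDt)) = 100/(0.43 × 11 × 51.48) = 0.4107 kg/m³.
(x−vt)²/(4Dt) = (6)²/(4 × 0.57 × 370) = 0.04267; exp(−0.04267) = 0.9582.
C = 0.4107 × 0.9582 = 0.394 kg/m³.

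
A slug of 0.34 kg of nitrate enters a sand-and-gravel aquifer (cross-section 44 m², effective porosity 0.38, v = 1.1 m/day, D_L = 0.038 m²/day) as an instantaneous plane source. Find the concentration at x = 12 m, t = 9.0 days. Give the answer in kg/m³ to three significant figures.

0.000390 kg/m³

For an instantaneous plane source, C(x,t) = M/(n_e·A·√(4πDt)) · exp(−(x−vt)²/(4Dt)), with n_e·A the pore (flow) area.
Plume center vt = 1.1 × 9.0 = 9.9 m, so the well at 12 m is 2.1 m downgradient of the peak.
√(4πDt) = 2.073 m, giving peak height M/(n_e·A·√(4πDt)) = 0.34/(0.38 × 44 × 2.073) = 0.009809 kg/m³.
(x−vt)²/(4Dt) = (2.1)²/(4 × 0.038 × 9.0) = 3.224; exp(−3.224) = 0.03980.
C = 0.009809 × 0.03980 = 0.000390 kg/m³.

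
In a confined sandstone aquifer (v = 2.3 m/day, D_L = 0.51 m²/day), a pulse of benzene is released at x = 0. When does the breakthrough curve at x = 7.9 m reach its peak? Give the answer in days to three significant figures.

3.34 days

For the 1D instantaneous-source solution, setting ∂C/∂t = 0 at fixed x gives v²t² + 2Dt − x² = 0, so t = (√(D² + v²x²) − D)/v².
√(D² + v²x²) = √(0.51² + 2.3² × 7.9²) = 18.18; v² = 5.29.
t = (18.18 − 0.51)/5.29 = 3.34 days (vs. the pure-advection estimate x/v = 3.43 d).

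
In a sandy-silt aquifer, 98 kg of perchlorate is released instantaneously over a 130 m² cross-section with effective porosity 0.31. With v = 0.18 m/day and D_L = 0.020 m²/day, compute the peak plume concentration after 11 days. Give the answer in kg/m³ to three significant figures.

The peak of an instantaneous 1D plume sits at x = vt; there the Gaussian factor is 1 and C_max = M/(n_e·A·√(4πDt)), where n_e·A is the pore area the mass is dissolved in.
√(4πDt) = √(4π × 0.020 × 11) = 1.663 m, so C_max = 98/(0.31 × 130 × 1.663) = 1.46 kg/m³.

1.46 kg/m³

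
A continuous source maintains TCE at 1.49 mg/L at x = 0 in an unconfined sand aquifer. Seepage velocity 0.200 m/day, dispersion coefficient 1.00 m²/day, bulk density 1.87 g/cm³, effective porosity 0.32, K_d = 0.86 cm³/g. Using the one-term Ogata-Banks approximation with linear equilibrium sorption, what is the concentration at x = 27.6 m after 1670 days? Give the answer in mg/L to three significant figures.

1.31 mg/L

Retardation factor R = 1 + ρ_b·K_d/n = 1 + 1.87 × 0.86/0.32 = 6.026.
Sorption retards both mechanisms: v_R = v/R = 0.03319 m/day, D_R = D/R = 0.1659 m²/day.
v_R·t = 0.03319 × 1670 = 55.4273 m; 2√(D_R t) = 33.29 m; argument = (27.6 − 55.4273)/33.29 = -0.8359.
C = C₀ × ½·erfc(-0.8359) = 1.49 × 0.8814 = 1.31 mg/L.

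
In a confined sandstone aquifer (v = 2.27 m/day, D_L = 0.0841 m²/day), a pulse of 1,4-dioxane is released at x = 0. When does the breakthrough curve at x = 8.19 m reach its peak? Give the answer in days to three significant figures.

For the 1D instantaneous-source solution, setting ∂C/∂t = 0 at fixed x gives v²t² + 2Dt − x² = 0, so t = (√(D² + v²x²) − D)/v².
√(D² + v²x²) = √(0.0841² + 2.27² × 8.19²) = 18.59; v² = 5.1529.
t = (18.59 − 0.0841)/5.1529 = 3.59 days (vs. the pure-advection estimate x/v = 3.61 d).

3.59 days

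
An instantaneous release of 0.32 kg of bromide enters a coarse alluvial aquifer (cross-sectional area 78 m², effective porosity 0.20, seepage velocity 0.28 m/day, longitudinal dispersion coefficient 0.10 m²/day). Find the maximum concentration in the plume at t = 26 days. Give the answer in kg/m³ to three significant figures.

0.00359 kg/m³

The peak of an instantaneous 1D plume sits at x = vt; there the Gaussian factor is 1 and C_max = M/(n_e·A·√(4πDt)), where n_e·A is the pore area the mass is dissolved in.
√(4πDt) = √(4π × 0.10 × 26) = 5.716 m, so C_max = 0.32/(0.20 × 78 × 5.716) = 0.00359 kg/m³.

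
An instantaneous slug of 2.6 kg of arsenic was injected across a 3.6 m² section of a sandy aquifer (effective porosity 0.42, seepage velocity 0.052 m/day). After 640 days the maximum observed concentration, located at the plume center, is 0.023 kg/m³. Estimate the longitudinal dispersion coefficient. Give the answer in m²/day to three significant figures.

At the plume center C_max = M/(n_e·A·√(4πDt)), so D = M²/(4πt·(n_e·A·C_max)²).
n_e·A·C_max = 0.42 × 3.6 × 0.023 = 0.03478 kg/m.
D = 2.6²/(4π × 640 × 0.03478²) = 0.695 m²/day.

0.695 m²/day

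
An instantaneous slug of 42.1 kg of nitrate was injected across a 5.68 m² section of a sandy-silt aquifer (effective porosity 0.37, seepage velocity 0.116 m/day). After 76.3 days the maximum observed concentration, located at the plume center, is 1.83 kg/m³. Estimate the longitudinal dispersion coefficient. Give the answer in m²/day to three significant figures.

0.125 m²/day

At the plume center C_max = M/(n_e·A·√(4πDt)), so D = M²/(4πt·(n_e·A·C_max)²).
n_e·A·C_max = 0.37 × 5.68 × 1.83 = 3.846 kg/m.
D = 42.1²/(4π × 76.3 × 3.846²) = 0.125 m²/day.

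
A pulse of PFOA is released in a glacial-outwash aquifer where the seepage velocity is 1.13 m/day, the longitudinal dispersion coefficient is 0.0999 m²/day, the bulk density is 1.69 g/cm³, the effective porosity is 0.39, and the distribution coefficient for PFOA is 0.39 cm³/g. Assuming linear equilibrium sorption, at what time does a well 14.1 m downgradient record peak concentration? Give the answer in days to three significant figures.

Retardation factor R = 1 + ρ_b·K_d/n = 1 + 1.69 × 0.39/0.39 = 2.690.
Sorption retards both mechanisms: v_R = v/R = 0.4201 m/day, D_R = D/R = 0.03714 m²/day.
Peak time from v_R²t² + 2D_R t − x² = 0: t = (√(D_R² + v_R²x²) − D_R)/v_R².
√(D_R² + v_R²x²) = √(0.03714² + 0.4201² × 14.1²) = 5.924; v_R² = 0.1765.
t = (5.924 − 0.03714)/0.1765 = 33.4 days.

33.4 days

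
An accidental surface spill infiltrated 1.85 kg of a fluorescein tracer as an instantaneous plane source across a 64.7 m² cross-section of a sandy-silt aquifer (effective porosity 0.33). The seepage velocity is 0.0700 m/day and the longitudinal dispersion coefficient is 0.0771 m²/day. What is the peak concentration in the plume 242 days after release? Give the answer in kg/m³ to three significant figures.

0.00566 kg/m³

The peak of an instantaneous 1D plume sits at x = vt; there the Gaussian factor is 1 and C_max = M/(n_e·A·√(4πDt)), where n_e·A is the pore area the mass is dissolved in.
√(4πDt) = √(4π × 0.0771 × 242) = 15.31 m, so C_max = 1.85/(0.33 × 64.7 × 15.31) = 0.00566 kg/m³.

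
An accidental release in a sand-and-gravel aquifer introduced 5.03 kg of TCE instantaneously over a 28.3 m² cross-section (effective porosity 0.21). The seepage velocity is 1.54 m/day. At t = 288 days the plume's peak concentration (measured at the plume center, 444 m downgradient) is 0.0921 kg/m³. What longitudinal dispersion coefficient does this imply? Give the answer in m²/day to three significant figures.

At the plume center C_max = M/(n_e·A·√(4πDt)), so D = M²/(4πt·(n_e·A·C_max)²).
n_e·A·C_max = 0.21 × 28.3 × 0.0921 = 0.5474 kg/m.
D = 5.03²/(4π × 288 × 0.5474²) = 0.0233 m²/day.

0.0233 m²/day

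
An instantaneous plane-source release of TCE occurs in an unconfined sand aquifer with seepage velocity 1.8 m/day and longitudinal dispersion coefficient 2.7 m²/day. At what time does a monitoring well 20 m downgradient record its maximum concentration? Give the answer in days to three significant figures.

10.3 days

For the 1D instantaneous-source solution, setting ∂C/∂t = 0 at fixed x gives v²t² + 2Dt − x² = 0, so t = (√(D² + v²x²) − D)/v².
√(D² + v²x²) = √(2.7² + 1.8² × 20²) = 36.10; v² = 3.24.
t = (36.10 − 2.7)/3.24 = 10.3 days (vs. the pure-advection estimate x/v = 11.1 d).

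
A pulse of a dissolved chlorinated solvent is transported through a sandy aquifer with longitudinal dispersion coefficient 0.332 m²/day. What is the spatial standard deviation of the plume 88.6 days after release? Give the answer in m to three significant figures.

7.67 m

Dispersive spreading gives a Gaussian with σ² = 2Dt; advection only shifts the center.
σ = √(2 × 0.332 × 88.6) = 7.67 m.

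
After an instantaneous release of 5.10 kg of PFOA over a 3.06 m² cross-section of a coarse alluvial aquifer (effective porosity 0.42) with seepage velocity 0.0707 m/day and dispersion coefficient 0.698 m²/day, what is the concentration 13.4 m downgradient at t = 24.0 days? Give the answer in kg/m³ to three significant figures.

0.0354 kg/m³

For an instantaneous plane source, C(x,t) = M/(n_e·A·√(4πDt)) · exp(−(x−vt)²/(4Dt)), with n_e·A the pore (flow) area.
Plume center vt = 0.0707 × 24.0 = 1.6968 m, so the well at 13.4 m is 11.7032 m downgradient of the peak.
√(4πDt) = 14.51 m, giving peak height M/(n_e·A·√(4πDt)) = 5.10/(0.42 × 3.06 × 14.51) = 0.2735 kg/m³.
(x−vt)²/(4Dt) = (11.7032)²/(4 × 0.698 × 24.0) = 2.044; exp(−2.044) = 0.1295.
C = 0.2735 × 0.1295 = 0.0354 kg/m³.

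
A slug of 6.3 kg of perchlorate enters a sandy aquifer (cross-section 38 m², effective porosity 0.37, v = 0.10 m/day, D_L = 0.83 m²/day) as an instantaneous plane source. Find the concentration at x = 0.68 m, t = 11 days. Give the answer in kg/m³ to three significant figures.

For an instantaneous plane source, C(x,t) = M/(n_e·A·√(4πDt)) · exp(−(x−vt)²/(4Dt)), with n_e·A the pore (flow) area.
Plume center vt = 0.10 × 11 = 1.1 m, so the well at 0.68 m is 0.42 m upgradient of the peak.
√(4πDt) = 10.71 m, giving peak height M/(n_e·A·√(4πDt)) = 6.3/(0.37 × 38 × 10.71) = 0.04184 kg/m³.
(x−vt)²/(4Dt) = (-0.42)²/(4 × 0.83 × 11) = 0.004830; exp(−0.004830) = 0.9952.
C = 0.04184 × 0.9952 = 0.0416 kg/m³.

0.0416 kg/m³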